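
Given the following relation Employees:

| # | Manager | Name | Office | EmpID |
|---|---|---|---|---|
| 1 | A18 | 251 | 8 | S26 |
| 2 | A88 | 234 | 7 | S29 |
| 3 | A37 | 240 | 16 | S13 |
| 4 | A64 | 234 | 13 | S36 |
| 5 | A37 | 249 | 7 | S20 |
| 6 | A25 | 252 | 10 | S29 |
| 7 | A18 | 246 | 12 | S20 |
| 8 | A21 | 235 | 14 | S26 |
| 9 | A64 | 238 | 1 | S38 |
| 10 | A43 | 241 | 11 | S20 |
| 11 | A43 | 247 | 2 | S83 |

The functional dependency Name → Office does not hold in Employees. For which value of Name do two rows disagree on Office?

Name=251: row 1 → Office = 8 ✓
Name=234: rows 2, 4 → Office takes values {7, 13} — violation
Name=240: row 3 → Office = 16 ✓
Name=249: row 5 → Office = 7 ✓
Name=252: row 6 → Office = 10 ✓
Name=246: row 7 → Office = 12 ✓
Name=235: row 8 → Office = 14 ✓
Name=238: row 9 → Office = 1 ✓
Name=241: row 10 → Office = 11 ✓
Name=247: row 11 → Office = 2 ✓
The only Name value with inconsistent Office is Name=234.

234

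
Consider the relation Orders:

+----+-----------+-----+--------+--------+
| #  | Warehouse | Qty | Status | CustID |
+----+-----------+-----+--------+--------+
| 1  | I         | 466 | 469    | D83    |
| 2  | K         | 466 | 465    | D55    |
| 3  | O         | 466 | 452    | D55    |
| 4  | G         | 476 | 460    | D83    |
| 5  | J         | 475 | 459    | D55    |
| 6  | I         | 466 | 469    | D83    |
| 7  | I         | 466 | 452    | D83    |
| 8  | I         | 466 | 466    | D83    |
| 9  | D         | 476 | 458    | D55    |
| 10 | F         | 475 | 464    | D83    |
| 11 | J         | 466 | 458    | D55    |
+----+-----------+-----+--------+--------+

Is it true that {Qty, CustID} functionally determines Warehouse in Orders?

No

(Qty=466, CustID=D83): rows 1, 6, 7, 8 → Warehouse = I, I, I, I ✓
(Qty=466, CustID=D55): rows 2, 3, 11 → Warehouse takes values {K, O, J} — violation
(Qty=476, CustID=D83): row 4 → Warehouse = G ✓
(Qty=475, CustID=D55): row 5 → Warehouse = J ✓
(Qty=476, CustID=D55): row 9 → Warehouse = D ✓
(Qty=475, CustID=D83): row 10 → Warehouse = F ✓
Two rows agree on {Qty, CustID} but differ on Warehouse, so {Qty, CustID} -> Warehouse does not hold.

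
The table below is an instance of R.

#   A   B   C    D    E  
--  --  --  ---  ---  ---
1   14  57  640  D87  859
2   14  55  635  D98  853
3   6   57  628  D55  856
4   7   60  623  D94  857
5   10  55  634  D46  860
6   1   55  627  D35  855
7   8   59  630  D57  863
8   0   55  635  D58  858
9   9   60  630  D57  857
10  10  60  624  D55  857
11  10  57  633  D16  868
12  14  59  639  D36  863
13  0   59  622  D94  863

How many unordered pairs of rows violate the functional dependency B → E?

B=57: violating pairs (1,3), (1,11), (3,11) — 3 pairs.
B=55: violating pairs (2,5), (2,6), (2,8), (5,6), (5,8), (6,8) — 6 pairs.
B=60: all 3 rows agree on E — 0 pairs.
B=59: all 3 rows agree on E — 0 pairs.

9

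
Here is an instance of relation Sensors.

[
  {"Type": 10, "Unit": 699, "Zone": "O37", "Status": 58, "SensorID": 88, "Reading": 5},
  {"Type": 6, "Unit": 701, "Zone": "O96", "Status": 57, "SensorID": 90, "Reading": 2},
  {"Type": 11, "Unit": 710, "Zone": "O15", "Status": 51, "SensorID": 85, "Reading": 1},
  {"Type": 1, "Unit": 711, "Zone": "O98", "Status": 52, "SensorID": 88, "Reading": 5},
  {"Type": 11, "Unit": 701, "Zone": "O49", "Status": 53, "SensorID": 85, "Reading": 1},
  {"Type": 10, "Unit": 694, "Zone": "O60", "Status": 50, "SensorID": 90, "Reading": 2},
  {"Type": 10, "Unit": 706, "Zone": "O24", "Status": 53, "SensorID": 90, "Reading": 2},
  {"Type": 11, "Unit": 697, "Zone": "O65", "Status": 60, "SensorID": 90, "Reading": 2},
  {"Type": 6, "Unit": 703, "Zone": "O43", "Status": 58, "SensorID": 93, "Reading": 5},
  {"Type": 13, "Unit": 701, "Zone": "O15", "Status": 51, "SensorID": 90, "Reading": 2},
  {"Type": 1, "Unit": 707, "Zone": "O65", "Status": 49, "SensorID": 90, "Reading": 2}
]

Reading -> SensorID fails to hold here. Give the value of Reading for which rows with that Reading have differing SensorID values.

5

Reading=5: 3 rows → SensorID takes values {88, 93} — violation
Reading=2: 6 rows → SensorID = 90, 90, 90, 90, 90, 90 ✓
Reading=1: 2 rows → SensorID = 85, 85 ✓
The only Reading value with inconsistent SensorID is Reading=5.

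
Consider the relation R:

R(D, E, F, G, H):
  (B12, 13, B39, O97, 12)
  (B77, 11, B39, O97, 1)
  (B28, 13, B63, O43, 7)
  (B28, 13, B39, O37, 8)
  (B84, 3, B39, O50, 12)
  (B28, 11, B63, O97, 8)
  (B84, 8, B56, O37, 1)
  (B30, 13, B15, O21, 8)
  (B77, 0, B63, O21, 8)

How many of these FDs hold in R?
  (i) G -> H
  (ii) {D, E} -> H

(i) G -> H: G=O97: 3 rows → H takes values {12, 1, 8} — violation; G=O37: 2 rows → H takes values {8, 1} — violation — fails.
(ii) {D, E} -> H: (D=B28, E=13): 2 rows → H takes values {7, 8} — violation — fails.
None of the 2 dependencies hold.

0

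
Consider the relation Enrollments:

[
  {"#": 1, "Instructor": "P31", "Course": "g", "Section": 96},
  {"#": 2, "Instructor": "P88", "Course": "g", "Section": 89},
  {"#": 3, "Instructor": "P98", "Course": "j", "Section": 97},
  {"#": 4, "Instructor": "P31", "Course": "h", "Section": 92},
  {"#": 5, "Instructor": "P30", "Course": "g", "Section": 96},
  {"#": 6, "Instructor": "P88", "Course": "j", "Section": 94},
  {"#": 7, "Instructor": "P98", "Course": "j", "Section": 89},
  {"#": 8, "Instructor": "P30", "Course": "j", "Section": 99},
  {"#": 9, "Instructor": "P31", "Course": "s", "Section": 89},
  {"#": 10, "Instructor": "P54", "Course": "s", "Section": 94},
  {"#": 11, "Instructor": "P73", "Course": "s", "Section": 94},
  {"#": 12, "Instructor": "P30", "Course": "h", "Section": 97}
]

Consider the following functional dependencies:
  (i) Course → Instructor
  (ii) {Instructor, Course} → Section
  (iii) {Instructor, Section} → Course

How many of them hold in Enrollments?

(i) Course → Instructor: Course=g: rows 1, 2, 5 → Instructor takes values {P31, P88, P30} — violation; Course=j: rows 3, 6, 7, 8 → Instructor takes values {P98, P88, P30} — violation; Course=h: rows 4, 12 → Instructor takes values {P31, P30} — violation; Course=s: rows 9, 10, 11 → Instructor takes values {P31, P54, P73} — violation — fails.
(ii) {Instructor, Course} → Section: (Instructor=P98, Course=j): rows 3, 7 → Section takes values {97, 89} — violation — fails.
(iii) {Instructor, Section} → Course: every LHS value maps to a single RHS value — holds.
1 of the 3 dependencies holds.

1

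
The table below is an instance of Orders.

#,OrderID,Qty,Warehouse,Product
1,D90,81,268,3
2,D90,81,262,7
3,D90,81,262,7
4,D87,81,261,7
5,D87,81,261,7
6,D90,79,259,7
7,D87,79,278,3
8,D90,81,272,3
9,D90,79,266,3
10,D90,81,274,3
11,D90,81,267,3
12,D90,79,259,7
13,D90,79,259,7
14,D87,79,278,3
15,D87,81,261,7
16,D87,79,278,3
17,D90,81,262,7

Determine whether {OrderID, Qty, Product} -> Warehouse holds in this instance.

No

(OrderID=D90, Qty=81, Product=3): rows 1, 8, 10, 11 → Warehouse takes values {268, 272, 274, 267} — violation
(OrderID=D90, Qty=81, Product=7): rows 2, 3, 17 → Warehouse = 262, 262, 262 ✓
(OrderID=D87, Qty=81, Product=7): rows 4, 5, 15 → Warehouse = 261, 261, 261 ✓
(OrderID=D90, Qty=79, Product=7): rows 6, 12, 13 → Warehouse = 259, 259, 259 ✓
(OrderID=D87, Qty=79, Product=3): rows 7, 14, 16 → Warehouse = 278, 278, 278 ✓
(OrderID=D90, Qty=79, Product=3): row 9 → Warehouse = 266 ✓
Two rows agree on {OrderID, Qty, Product} but differ on Warehouse, so {OrderID, Qty, Product} -> Warehouse does not hold.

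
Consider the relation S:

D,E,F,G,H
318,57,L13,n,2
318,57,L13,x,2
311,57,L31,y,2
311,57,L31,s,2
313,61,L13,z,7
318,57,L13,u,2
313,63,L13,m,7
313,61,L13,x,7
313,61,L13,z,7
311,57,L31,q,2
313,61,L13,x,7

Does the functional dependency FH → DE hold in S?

No

(F=L13, H=2): 3 rows → {D,E} = (318, 57), (318, 57), (318, 57) ✓
(F=L31, H=2): 3 rows → {D,E} = (311, 57), (311, 57), (311, 57) ✓
(F=L13, H=7): 5 rows → {D,E} takes values {(313, 61), (313, 63)} — violation
Two rows agree on FH but differ on DE, so FH → DE does not hold.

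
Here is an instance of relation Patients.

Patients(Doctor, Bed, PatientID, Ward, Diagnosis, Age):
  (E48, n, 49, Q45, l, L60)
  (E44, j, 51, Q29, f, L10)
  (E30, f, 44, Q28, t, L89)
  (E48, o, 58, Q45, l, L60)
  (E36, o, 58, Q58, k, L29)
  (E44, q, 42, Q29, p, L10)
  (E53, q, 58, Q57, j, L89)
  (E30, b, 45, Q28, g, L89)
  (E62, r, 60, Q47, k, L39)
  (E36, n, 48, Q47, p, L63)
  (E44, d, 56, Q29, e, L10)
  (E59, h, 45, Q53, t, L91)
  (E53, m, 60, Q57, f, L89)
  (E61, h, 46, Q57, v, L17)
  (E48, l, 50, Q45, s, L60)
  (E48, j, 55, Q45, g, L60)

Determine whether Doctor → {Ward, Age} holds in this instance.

Doctor=E48: 4 rows → {Ward,Age} = (Q45, L60), (Q45, L60), (Q45, L60), (Q45, L60) ✓
Doctor=E44: 3 rows → {Ward,Age} = (Q29, L10), (Q29, L10), (Q29, L10) ✓
Doctor=E30: 2 rows → {Ward,Age} = (Q28, L89), (Q28, L89) ✓
Doctor=E36: 2 rows → {Ward,Age} takes values {(Q58, L29), (Q47, L63)} — violation
Doctor=E53: 2 rows → {Ward,Age} = (Q57, L89), (Q57, L89) ✓
Doctor=E62: 1 row → {Ward,Age} = (Q47, L39) ✓
Doctor=E59: 1 row → {Ward,Age} = (Q53, L91) ✓
Doctor=E61: 1 row → {Ward,Age} = (Q57, L17) ✓
Two rows agree on Doctor but differ on {Ward, Age}, so Doctor → {Ward, Age} does not hold.

No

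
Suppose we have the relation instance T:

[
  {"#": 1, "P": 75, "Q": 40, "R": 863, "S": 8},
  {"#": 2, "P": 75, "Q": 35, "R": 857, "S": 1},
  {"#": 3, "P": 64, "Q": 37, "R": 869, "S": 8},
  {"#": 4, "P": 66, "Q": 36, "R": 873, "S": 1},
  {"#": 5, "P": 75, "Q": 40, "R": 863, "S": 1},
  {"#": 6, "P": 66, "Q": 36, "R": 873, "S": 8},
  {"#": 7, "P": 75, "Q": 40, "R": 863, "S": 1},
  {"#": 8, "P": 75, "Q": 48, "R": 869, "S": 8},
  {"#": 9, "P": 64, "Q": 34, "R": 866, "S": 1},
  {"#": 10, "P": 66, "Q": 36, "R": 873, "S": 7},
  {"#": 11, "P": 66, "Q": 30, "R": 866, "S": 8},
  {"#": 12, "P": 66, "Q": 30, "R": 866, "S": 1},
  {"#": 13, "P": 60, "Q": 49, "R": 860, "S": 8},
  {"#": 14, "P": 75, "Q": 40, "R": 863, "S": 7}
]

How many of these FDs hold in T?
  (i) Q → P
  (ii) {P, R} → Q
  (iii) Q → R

(i) Q → P: every LHS value maps to a single RHS value — holds.
(ii) {P, R} → Q: every LHS value maps to a single RHS value — holds.
(iii) Q → R: every LHS value maps to a single RHS value — holds.
3 of the 3 dependencies hold.

3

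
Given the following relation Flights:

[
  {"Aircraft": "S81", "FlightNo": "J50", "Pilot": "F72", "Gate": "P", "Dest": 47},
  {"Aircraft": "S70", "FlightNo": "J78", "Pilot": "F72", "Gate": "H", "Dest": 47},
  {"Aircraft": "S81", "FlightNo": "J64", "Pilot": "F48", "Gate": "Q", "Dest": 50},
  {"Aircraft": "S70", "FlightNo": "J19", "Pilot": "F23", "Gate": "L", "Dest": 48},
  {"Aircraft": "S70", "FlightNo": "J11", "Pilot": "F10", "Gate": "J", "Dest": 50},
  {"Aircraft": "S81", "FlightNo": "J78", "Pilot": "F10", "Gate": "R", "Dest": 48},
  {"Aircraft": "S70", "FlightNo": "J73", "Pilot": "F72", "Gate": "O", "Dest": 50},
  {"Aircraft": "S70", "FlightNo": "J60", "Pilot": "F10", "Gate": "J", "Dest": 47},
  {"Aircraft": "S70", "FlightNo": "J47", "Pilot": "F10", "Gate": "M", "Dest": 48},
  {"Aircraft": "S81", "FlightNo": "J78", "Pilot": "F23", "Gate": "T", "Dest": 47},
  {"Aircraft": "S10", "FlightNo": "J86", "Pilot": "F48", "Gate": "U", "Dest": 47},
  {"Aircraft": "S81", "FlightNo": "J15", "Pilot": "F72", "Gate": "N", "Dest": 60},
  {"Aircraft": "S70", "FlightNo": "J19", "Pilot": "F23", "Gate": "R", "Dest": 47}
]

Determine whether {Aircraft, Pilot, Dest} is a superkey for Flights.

All 13 rows have distinct {Aircraft, Pilot, Dest} values, so {Aircraft, Pilot, Dest} → (all attributes) holds and {Aircraft, Pilot, Dest} is a superkey.

Yes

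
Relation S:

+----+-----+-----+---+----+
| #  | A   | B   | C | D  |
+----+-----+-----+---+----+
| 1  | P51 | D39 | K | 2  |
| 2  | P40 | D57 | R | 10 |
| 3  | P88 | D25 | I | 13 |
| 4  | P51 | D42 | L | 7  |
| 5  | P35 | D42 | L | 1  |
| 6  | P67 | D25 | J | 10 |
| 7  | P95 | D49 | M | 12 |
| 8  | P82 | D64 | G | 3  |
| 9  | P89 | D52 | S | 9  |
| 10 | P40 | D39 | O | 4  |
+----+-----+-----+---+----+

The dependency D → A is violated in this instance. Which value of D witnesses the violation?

10

D=2: row 1 → A = P51 ✓
D=10: rows 2, 6 → A takes values {P40, P67} — violation
D=13: row 3 → A = P88 ✓
D=7: row 4 → A = P51 ✓
D=1: row 5 → A = P35 ✓
D=12: row 7 → A = P95 ✓
D=3: row 8 → A = P82 ✓
D=9: row 9 → A = P89 ✓
D=4: row 10 → A = P40 ✓
The only D value with inconsistent A is D=10.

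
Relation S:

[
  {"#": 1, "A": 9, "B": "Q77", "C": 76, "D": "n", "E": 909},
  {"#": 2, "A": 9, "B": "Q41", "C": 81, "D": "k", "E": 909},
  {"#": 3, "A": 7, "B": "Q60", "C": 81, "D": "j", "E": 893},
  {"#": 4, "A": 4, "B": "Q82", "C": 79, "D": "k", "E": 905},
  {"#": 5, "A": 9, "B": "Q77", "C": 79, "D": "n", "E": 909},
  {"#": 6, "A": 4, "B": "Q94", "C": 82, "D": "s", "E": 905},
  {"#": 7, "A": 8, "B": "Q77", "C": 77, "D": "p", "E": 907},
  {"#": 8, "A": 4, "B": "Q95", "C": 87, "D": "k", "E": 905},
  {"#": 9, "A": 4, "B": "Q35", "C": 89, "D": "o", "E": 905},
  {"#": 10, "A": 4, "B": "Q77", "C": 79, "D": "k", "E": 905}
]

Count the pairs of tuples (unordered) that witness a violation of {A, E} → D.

9

(A=9, E=909): violating pairs (1,2), (2,5) — 2 pairs.
(A=4, E=905): violating pairs (4,6), (4,9), (6,8), (6,9), (6,10), (8,9), (9,10) — 7 pairs.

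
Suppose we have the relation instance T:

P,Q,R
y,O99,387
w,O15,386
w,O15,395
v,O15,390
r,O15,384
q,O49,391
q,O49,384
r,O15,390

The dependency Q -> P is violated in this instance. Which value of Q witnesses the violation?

Q=O99: 1 row → P = y ✓
Q=O15: 5 rows → P takes values {w, v, r} — violation
Q=O49: 2 rows → P = q, q ✓
The only Q value with inconsistent P is Q=O15.

O15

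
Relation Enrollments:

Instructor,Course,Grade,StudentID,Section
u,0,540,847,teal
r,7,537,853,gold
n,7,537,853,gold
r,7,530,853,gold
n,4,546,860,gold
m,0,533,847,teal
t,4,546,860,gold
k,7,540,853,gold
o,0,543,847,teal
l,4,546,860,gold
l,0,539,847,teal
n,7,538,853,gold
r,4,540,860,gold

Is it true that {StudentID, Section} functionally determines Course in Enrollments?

Yes

(StudentID=847, Section=teal): 4 rows → Course = 0, 0, 0, 0 ✓
(StudentID=853, Section=gold): 5 rows → Course = 7, 7, 7, 7, 7 ✓
(StudentID=860, Section=gold): 4 rows → Course = 4, 4, 4, 4 ✓
Every {StudentID, Section} value is associated with a single Course value, so {StudentID, Section} → Course holds.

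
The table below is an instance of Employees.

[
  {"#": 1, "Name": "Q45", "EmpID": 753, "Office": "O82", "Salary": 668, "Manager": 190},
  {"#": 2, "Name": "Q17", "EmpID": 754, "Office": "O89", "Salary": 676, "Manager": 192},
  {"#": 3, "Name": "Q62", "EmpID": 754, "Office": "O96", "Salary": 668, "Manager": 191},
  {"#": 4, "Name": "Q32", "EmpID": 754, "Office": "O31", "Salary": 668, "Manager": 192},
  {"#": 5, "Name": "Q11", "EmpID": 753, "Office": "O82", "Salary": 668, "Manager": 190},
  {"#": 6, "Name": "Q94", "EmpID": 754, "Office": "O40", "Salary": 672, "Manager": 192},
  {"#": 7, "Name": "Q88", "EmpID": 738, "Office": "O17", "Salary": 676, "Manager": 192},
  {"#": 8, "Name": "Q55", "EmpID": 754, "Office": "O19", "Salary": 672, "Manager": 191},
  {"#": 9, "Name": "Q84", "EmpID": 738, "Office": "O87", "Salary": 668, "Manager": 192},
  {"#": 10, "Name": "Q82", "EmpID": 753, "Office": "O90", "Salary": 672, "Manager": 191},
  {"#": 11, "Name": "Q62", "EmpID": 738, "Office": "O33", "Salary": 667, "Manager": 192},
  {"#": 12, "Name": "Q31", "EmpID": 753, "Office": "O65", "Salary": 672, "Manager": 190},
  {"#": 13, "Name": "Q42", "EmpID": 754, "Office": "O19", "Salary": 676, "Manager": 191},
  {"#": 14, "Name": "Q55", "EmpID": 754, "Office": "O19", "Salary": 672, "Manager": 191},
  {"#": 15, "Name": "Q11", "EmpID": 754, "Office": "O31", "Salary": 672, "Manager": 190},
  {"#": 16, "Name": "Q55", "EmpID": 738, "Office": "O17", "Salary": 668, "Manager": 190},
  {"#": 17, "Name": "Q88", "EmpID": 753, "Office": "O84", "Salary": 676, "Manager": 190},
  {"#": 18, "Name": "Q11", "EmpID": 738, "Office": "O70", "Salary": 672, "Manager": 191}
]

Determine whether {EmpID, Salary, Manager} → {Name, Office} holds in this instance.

(EmpID=753, Salary=668, Manager=190): rows 1, 5 → {Name,Office} takes values {(Q45, O82), (Q11, O82)} — violation
(EmpID=754, Salary=676, Manager=192): row 2 → {Name,Office} = (Q17, O89) ✓
(EmpID=754, Salary=668, Manager=191): row 3 → {Name,Office} = (Q62, O96) ✓
(EmpID=754, Salary=668, Manager=192): row 4 → {Name,Office} = (Q32, O31) ✓
(EmpID=754, Salary=672, Manager=192): row 6 → {Name,Office} = (Q94, O40) ✓
(EmpID=738, Salary=676, Manager=192): row 7 → {Name,Office} = (Q88, O17) ✓
(EmpID=754, Salary=672, Manager=191): rows 8, 14 → {Name,Office} = (Q55, O19), (Q55, O19) ✓
(EmpID=738, Salary=668, Manager=192): row 9 → {Name,Office} = (Q84, O87) ✓
(EmpID=753, Salary=672, Manager=191): row 10 → {Name,Office} = (Q82, O90) ✓
(EmpID=738, Salary=667, Manager=192): row 11 → {Name,Office} = (Q62, O33) ✓
(EmpID=753, Salary=672, Manager=190): row 12 → {Name,Office} = (Q31, O65) ✓
(EmpID=754, Salary=676, Manager=191): row 13 → {Name,Office} = (Q42, O19) ✓
(EmpID=754, Salary=672, Manager=190): row 15 → {Name,Office} = (Q11, O31) ✓
(EmpID=738, Salary=668, Manager=190): row 16 → {Name,Office} = (Q55, O17) ✓
(EmpID=753, Salary=676, Manager=190): row 17 → {Name,Office} = (Q88, O84) ✓
(EmpID=738, Salary=672, Manager=191): row 18 → {Name,Office} = (Q11, O70) ✓
Two rows agree on {EmpID, Salary, Manager} but differ on {Name, Office}, so {EmpID, Salary, Manager} → {Name, Office} does not hold.

No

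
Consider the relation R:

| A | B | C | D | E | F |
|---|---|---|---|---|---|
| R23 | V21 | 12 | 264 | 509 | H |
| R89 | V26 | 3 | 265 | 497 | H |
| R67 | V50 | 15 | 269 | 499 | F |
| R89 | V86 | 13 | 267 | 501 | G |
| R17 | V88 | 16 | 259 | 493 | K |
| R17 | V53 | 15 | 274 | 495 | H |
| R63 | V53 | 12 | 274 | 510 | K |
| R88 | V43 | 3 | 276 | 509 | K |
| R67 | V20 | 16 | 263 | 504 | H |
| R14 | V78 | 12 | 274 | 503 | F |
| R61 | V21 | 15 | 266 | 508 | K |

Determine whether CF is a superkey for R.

Yes

All 11 rows have distinct CF values, so CF → (all attributes) holds and CF is a superkey.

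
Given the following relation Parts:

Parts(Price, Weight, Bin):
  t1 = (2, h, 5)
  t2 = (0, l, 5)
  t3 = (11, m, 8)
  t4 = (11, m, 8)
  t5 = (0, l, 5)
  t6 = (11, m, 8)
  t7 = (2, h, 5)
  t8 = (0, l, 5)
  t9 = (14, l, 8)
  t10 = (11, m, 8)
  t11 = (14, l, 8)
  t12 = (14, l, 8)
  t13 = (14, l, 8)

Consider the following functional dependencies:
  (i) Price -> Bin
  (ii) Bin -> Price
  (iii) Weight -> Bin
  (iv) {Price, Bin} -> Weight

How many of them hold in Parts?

(i) Price -> Bin: every LHS value maps to a single RHS value — holds.
(ii) Bin -> Price: Bin=5: rows 1, 2, 5, 7, 8 → Price takes values {2, 0} — violation; Bin=8: rows 3, 4, 6, 9, 10, 11, 12, 13 → Price takes values {11, 14} — violation — fails.
(iii) Weight -> Bin: Weight=l: rows 2, 5, 8, 9, 11, 12, 13 → Bin takes values {5, 8} — violation — fails.
(iv) {Price, Bin} -> Weight: every LHS value maps to a single RHS value — holds.
2 of the 4 dependencies hold.

2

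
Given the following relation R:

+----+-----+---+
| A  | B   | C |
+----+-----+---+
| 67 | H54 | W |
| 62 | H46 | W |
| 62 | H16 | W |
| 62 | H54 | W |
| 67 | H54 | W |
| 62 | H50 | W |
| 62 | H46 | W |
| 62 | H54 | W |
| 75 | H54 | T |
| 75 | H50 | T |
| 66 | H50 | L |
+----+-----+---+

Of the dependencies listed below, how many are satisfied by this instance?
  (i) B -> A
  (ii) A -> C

(i) B -> A: B=H54: 5 rows → A takes values {67, 62, 75} — violation; B=H50: 3 rows → A takes values {62, 75, 66} — violation — fails.
(ii) A -> C: every LHS value maps to a single RHS value — holds.
1 of the 2 dependencies holds.

1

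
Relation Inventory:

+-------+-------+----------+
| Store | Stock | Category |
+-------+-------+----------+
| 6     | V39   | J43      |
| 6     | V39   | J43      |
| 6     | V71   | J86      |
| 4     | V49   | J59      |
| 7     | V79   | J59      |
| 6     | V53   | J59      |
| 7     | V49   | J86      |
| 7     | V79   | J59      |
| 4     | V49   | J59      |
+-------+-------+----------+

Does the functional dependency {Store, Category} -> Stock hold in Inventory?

(Store=6, Category=J43): 2 rows → Stock = V39, V39 ✓
(Store=6, Category=J86): 1 row → Stock = V71 ✓
(Store=4, Category=J59): 2 rows → Stock = V49, V49 ✓
(Store=7, Category=J59): 2 rows → Stock = V79, V79 ✓
(Store=6, Category=J59): 1 row → Stock = V53 ✓
(Store=7, Category=J86): 1 row → Stock = V49 ✓
Every {Store, Category} value is associated with a single Stock value, so {Store, Category} -> Stock holds.

Yes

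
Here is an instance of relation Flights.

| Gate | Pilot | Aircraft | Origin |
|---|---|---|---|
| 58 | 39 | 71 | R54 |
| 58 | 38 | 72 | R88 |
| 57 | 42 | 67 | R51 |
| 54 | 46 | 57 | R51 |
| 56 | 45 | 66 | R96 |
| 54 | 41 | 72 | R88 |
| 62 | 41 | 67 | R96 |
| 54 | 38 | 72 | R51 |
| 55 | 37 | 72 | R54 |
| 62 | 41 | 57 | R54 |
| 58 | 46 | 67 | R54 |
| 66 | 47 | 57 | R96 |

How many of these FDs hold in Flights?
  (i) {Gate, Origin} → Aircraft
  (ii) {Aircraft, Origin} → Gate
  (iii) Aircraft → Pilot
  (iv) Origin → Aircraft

(i) {Gate, Origin} → Aircraft: (Gate=58, Origin=R54): 2 rows → Aircraft takes values {71, 67} — violation; (Gate=54, Origin=R51): 2 rows → Aircraft takes values {57, 72} — violation — fails.
(ii) {Aircraft, Origin} → Gate: (Aircraft=72, Origin=R88): 2 rows → Gate takes values {58, 54} — violation — fails.
(iii) Aircraft → Pilot: Aircraft=72: 4 rows → Pilot takes values {38, 41, 37} — violation; Aircraft=67: 3 rows → Pilot takes values {42, 41, 46} — violation; Aircraft=57: 3 rows → Pilot takes values {46, 41, 47} — violation — fails.
(iv) Origin → Aircraft: Origin=R54: 4 rows → Aircraft takes values {71, 72, 57, 67} — violation; Origin=R51: 3 rows → Aircraft takes values {67, 57, 72} — violation; Origin=R96: 3 rows → Aircraft takes values {66, 67, 57} — violation — fails.
None of the 4 dependencies hold.

0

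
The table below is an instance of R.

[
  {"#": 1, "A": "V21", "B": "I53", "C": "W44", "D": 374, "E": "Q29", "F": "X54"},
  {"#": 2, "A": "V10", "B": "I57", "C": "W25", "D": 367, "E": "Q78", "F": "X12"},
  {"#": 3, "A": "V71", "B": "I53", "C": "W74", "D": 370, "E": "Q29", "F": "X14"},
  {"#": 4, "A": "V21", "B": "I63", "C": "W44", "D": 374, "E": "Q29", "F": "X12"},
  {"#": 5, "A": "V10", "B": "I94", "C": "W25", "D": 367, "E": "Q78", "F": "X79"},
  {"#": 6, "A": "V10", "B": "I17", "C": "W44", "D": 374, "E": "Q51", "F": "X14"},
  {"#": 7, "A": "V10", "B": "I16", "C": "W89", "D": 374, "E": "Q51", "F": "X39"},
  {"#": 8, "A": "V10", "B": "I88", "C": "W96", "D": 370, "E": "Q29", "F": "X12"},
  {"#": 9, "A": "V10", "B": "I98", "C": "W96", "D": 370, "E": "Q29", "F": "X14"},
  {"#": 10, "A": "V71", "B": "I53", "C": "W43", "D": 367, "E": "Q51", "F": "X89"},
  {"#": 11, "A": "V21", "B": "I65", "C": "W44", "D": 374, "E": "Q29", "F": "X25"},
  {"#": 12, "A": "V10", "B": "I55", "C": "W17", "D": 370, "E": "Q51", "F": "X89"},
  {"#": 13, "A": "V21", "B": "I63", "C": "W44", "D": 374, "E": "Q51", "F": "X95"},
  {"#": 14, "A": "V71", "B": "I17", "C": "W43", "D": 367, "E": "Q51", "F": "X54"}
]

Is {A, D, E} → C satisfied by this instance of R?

No

(A=V21, D=374, E=Q29): rows 1, 4, 11 → C = W44, W44, W44 ✓
(A=V10, D=367, E=Q78): rows 2, 5 → C = W25, W25 ✓
(A=V71, D=370, E=Q29): row 3 → C = W74 ✓
(A=V10, D=374, E=Q51): rows 6, 7 → C takes values {W44, W89} — violation
(A=V10, D=370, E=Q29): rows 8, 9 → C = W96, W96 ✓
(A=V71, D=367, E=Q51): rows 10, 14 → C = W43, W43 ✓
(A=V10, D=370, E=Q51): row 12 → C = W17 ✓
(A=V21, D=374, E=Q51): row 13 → C = W44 ✓
Two rows agree on {A, D, E} but differ on C, so {A, D, E} → C does not hold.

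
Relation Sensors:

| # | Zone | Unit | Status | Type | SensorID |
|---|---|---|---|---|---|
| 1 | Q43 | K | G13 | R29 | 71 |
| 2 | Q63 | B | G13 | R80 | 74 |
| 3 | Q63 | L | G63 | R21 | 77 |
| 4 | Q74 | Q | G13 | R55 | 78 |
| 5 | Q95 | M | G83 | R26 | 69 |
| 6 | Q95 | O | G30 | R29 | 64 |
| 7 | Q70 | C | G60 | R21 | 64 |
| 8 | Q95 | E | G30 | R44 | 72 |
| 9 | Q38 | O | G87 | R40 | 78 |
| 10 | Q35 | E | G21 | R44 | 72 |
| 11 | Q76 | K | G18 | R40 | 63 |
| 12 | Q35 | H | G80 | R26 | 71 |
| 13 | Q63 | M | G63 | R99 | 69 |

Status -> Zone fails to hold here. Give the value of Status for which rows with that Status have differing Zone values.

G13

Status=G13: rows 1, 2, 4 → Zone takes values {Q43, Q63, Q74} — violation
Status=G63: rows 3, 13 → Zone = Q63, Q63 ✓
Status=G83: row 5 → Zone = Q95 ✓
Status=G30: rows 6, 8 → Zone = Q95, Q95 ✓
Status=G60: row 7 → Zone = Q70 ✓
Status=G87: row 9 → Zone = Q38 ✓
Status=G21: row 10 → Zone = Q35 ✓
Status=G18: row 11 → Zone = Q76 ✓
Status=G80: row 12 → Zone = Q35 ✓
The only Status value with inconsistent Zone is Status=G13.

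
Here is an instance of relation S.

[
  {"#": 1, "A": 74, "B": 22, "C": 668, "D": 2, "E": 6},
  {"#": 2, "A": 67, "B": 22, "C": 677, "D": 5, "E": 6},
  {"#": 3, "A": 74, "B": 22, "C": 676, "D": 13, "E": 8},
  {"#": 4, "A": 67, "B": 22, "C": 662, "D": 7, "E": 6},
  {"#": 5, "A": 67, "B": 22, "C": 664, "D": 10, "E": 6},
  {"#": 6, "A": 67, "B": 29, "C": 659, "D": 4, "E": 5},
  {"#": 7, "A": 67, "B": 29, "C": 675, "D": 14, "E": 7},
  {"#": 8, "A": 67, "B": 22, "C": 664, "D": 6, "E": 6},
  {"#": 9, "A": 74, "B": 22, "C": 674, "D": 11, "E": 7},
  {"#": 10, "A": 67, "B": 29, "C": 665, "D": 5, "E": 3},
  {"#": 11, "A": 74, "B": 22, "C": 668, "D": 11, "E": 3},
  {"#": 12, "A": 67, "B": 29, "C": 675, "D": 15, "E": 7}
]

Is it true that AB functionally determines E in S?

(A=74, B=22): rows 1, 3, 9, 11 → E takes values {6, 8, 7, 3} — violation
(A=67, B=22): rows 2, 4, 5, 8 → E = 6, 6, 6, 6 ✓
(A=67, B=29): rows 6, 7, 10, 12 → E takes values {5, 7, 3} — violation
Two rows agree on AB but differ on E, so AB → E does not hold.

No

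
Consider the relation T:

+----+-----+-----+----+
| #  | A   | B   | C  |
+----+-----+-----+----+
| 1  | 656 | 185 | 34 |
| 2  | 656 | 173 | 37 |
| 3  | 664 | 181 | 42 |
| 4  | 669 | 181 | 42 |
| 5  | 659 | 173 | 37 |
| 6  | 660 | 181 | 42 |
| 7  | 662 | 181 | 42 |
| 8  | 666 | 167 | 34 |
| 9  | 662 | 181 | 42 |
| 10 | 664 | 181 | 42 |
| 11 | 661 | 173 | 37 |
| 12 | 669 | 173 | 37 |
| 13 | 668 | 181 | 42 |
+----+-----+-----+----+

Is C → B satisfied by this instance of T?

No

C=34: rows 1, 8 → B takes values {185, 167} — violation
C=37: rows 2, 5, 11, 12 → B = 173, 173, 173, 173 ✓
C=42: rows 3, 4, 6, 7, 9, 10, 13 → B = 181, 181, 181, 181, 181, 181, 181 ✓
Two rows agree on C but differ on B, so C → B does not hold.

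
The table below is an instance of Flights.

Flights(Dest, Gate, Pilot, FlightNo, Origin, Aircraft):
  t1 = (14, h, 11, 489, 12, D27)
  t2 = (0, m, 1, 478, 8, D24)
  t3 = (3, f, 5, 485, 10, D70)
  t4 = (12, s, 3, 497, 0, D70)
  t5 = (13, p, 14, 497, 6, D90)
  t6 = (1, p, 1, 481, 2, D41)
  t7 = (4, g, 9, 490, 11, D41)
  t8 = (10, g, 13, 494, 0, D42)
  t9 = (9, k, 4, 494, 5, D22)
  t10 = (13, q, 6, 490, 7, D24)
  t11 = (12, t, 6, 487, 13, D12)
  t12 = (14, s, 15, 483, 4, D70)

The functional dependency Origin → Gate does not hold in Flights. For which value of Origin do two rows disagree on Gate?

Origin=12: row 1 → Gate = h ✓
Origin=8: row 2 → Gate = m ✓
Origin=10: row 3 → Gate = f ✓
Origin=0: rows 4, 8 → Gate takes values {s, g} — violation
Origin=6: row 5 → Gate = p ✓
Origin=2: row 6 → Gate = p ✓
Origin=11: row 7 → Gate = g ✓
Origin=5: row 9 → Gate = k ✓
Origin=7: row 10 → Gate = q ✓
Origin=13: row 11 → Gate = t ✓
Origin=4: row 12 → Gate = s ✓
The only Origin value with inconsistent Gate is Origin=0.

0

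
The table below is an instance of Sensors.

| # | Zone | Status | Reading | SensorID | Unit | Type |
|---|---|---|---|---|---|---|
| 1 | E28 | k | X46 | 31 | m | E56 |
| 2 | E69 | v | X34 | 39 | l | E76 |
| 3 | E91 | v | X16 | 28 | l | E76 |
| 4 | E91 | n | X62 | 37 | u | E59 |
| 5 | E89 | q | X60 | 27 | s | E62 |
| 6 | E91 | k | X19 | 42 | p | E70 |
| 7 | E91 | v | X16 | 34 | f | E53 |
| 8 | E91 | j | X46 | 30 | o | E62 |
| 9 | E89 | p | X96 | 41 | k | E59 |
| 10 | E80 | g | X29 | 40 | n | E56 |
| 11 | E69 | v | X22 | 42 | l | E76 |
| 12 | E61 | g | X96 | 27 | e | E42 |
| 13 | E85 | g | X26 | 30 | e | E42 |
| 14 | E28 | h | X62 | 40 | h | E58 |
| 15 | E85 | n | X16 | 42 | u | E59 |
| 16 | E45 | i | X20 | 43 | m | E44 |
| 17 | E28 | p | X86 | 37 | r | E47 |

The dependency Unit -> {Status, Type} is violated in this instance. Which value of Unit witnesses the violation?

m

Unit=m: rows 1, 16 → {Status,Type} takes values {(k, E56), (i, E44)} — violation
Unit=l: rows 2, 3, 11 → {Status,Type} = (v, E76), (v, E76), (v, E76) ✓
Unit=u: rows 4, 15 → {Status,Type} = (n, E59), (n, E59) ✓
Unit=s: row 5 → {Status,Type} = (q, E62) ✓
Unit=p: row 6 → {Status,Type} = (k, E70) ✓
Unit=f: row 7 → {Status,Type} = (v, E53) ✓
Unit=o: row 8 → {Status,Type} = (j, E62) ✓
Unit=k: row 9 → {Status,Type} = (p, E59) ✓
Unit=n: row 10 → {Status,Type} = (g, E56) ✓
Unit=e: rows 12, 13 → {Status,Type} = (g, E42), (g, E42) ✓
Unit=h: row 14 → {Status,Type} = (h, E58) ✓
Unit=r: row 17 → {Status,Type} = (p, E47) ✓
The only Unit value with inconsistent RHS is Unit=m.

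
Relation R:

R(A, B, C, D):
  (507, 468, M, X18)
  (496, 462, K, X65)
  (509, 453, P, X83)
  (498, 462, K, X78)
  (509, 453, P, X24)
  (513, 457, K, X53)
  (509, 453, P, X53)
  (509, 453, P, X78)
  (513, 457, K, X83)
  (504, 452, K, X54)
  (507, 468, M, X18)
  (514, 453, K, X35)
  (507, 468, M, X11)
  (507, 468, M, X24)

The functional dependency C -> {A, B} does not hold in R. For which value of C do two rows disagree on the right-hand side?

K

C=M: 4 rows → {A,B} = (507, 468), (507, 468), (507, 468), (507, 468) ✓
C=K: 6 rows → {A,B} takes values {(496, 462), (498, 462), (513, 457), (504, 452), (514, 453)} — violation
C=P: 4 rows → {A,B} = (509, 453), (509, 453), (509, 453), (509, 453) ✓
The only C value with inconsistent RHS is C=K.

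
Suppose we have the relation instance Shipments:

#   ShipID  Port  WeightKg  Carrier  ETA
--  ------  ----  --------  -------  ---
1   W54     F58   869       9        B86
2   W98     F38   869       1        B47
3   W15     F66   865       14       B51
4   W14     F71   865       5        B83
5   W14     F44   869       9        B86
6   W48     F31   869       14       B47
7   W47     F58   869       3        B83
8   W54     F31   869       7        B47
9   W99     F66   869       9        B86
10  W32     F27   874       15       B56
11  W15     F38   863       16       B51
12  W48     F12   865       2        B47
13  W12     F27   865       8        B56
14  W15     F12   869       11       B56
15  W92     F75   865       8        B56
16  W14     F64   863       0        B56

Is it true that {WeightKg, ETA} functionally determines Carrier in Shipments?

No

(WeightKg=869, ETA=B86): rows 1, 5, 9 → Carrier = 9, 9, 9 ✓
(WeightKg=869, ETA=B47): rows 2, 6, 8 → Carrier takes values {1, 14, 7} — violation
(WeightKg=865, ETA=B51): row 3 → Carrier = 14 ✓
(WeightKg=865, ETA=B83): row 4 → Carrier = 5 ✓
(WeightKg=869, ETA=B83): row 7 → Carrier = 3 ✓
(WeightKg=874, ETA=B56): row 10 → Carrier = 15 ✓
(WeightKg=863, ETA=B51): row 11 → Carrier = 16 ✓
(WeightKg=865, ETA=B47): row 12 → Carrier = 2 ✓
(WeightKg=865, ETA=B56): rows 13, 15 → Carrier = 8, 8 ✓
(WeightKg=869, ETA=B56): row 14 → Carrier = 11 ✓
(WeightKg=863, ETA=B56): row 16 → Carrier = 0 ✓
Two rows agree on {WeightKg, ETA} but differ on Carrier, so {WeightKg, ETA} → Carrier does not hold.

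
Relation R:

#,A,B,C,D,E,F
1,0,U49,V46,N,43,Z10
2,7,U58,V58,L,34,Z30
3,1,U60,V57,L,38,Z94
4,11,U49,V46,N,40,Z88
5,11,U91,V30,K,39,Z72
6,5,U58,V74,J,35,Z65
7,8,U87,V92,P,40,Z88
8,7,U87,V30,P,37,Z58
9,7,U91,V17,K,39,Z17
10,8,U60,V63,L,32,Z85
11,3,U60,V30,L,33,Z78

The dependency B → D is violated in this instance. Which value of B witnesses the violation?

U58

B=U49: rows 1, 4 → D = N, N ✓
B=U58: rows 2, 6 → D takes values {L, J} — violation
B=U60: rows 3, 10, 11 → D = L, L, L ✓
B=U91: rows 5, 9 → D = K, K ✓
B=U87: rows 7, 8 → D = P, P ✓
The only B value with inconsistent D is B=U58.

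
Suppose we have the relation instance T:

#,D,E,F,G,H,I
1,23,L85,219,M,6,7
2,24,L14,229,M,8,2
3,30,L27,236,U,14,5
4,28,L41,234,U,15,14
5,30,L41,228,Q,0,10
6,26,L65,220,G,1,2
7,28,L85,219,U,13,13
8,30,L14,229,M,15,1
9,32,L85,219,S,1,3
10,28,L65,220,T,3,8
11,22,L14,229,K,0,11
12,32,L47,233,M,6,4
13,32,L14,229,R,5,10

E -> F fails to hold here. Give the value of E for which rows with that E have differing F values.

L41

E=L85: rows 1, 7, 9 → F = 219, 219, 219 ✓
E=L14: rows 2, 8, 11, 13 → F = 229, 229, 229, 229 ✓
E=L27: row 3 → F = 236 ✓
E=L41: rows 4, 5 → F takes values {234, 228} — violation
E=L65: rows 6, 10 → F = 220, 220 ✓
E=L47: row 12 → F = 233 ✓
The only E value with inconsistent F is E=L41.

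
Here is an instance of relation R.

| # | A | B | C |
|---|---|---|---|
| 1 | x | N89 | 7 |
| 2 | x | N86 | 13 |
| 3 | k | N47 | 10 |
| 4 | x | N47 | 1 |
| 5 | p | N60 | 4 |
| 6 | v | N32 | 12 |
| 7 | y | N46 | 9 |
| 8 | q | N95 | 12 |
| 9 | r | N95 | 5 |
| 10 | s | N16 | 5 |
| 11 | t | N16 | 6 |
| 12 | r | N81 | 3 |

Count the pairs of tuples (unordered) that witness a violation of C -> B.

C=12: violating pairs (6,8) — 1 pair.
C=5: violating pairs (9,10) — 1 pair.

2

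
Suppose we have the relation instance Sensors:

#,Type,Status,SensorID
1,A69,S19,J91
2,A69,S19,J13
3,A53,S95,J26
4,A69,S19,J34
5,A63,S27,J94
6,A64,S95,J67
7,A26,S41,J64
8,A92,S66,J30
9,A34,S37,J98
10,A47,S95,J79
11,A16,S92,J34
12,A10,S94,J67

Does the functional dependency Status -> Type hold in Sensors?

Status=S19: rows 1, 2, 4 → Type = A69, A69, A69 ✓
Status=S95: rows 3, 6, 10 → Type takes values {A53, A64, A47} — violation
Status=S27: row 5 → Type = A63 ✓
Status=S41: row 7 → Type = A26 ✓
Status=S66: row 8 → Type = A92 ✓
Status=S37: row 9 → Type = A34 ✓
Status=S92: row 11 → Type = A16 ✓
Status=S94: row 12 → Type = A10 ✓
Two rows agree on Status but differ on Type, so Status -> Type does not hold.

No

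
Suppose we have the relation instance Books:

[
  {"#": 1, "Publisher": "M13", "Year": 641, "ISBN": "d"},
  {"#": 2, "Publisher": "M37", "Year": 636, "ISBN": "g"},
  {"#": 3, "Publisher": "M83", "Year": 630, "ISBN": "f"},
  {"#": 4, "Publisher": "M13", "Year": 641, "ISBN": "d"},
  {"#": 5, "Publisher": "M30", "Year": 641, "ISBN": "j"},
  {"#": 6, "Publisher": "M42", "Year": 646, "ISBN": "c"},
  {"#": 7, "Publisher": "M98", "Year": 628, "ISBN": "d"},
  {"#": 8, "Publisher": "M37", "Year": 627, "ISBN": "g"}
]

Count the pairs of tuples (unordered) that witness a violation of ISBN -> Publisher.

2

ISBN=d: violating pairs (1,7), (4,7) — 2 pairs.
ISBN=g: all 2 rows agree on Publisher — 0 pairs.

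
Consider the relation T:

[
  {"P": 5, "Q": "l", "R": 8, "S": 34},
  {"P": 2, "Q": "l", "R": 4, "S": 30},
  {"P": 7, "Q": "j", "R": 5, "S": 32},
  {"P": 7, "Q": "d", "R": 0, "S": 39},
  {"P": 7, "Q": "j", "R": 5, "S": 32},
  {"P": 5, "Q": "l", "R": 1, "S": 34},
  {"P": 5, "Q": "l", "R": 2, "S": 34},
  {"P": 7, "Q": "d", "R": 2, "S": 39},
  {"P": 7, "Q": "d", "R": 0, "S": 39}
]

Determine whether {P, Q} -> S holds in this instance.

Yes

(P=5, Q=l): 3 rows → S = 34, 34, 34 ✓
(P=2, Q=l): 1 row → S = 30 ✓
(P=7, Q=j): 2 rows → S = 32, 32 ✓
(P=7, Q=d): 3 rows → S = 39, 39, 39 ✓
Every {P, Q} value is associated with a single S value, so {P, Q} -> S holds.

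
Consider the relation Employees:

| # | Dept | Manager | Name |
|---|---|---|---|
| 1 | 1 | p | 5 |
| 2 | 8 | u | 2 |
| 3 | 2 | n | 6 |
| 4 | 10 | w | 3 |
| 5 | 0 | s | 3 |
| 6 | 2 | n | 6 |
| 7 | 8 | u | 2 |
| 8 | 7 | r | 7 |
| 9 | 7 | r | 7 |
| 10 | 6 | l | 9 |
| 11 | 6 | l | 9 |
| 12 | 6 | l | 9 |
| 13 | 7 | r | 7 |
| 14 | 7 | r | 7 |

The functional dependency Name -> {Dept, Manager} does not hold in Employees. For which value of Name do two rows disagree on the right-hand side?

3

Name=5: row 1 → {Dept,Manager} = (1, p) ✓
Name=2: rows 2, 7 → {Dept,Manager} = (8, u), (8, u) ✓
Name=6: rows 3, 6 → {Dept,Manager} = (2, n), (2, n) ✓
Name=3: rows 4, 5 → {Dept,Manager} takes values {(10, w), (0, s)} — violation
Name=7: rows 8, 9, 13, 14 → {Dept,Manager} = (7, r), (7, r), (7, r), (7, r) ✓
Name=9: rows 10, 11, 12 → {Dept,Manager} = (6, l), (6, l), (6, l) ✓
The only Name value with inconsistent RHS is Name=3.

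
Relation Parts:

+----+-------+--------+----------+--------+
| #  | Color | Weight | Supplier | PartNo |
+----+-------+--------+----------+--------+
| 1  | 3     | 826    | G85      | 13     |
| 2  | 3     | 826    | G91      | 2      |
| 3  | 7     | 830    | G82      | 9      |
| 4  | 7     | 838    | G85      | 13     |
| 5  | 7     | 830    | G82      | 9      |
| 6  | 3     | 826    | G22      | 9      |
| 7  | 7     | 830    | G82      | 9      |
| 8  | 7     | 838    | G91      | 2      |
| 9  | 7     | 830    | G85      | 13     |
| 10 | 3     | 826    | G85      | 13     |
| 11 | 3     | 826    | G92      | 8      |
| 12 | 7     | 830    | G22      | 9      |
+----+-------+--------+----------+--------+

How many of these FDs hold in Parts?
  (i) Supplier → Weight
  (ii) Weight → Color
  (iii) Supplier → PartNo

2

(i) Supplier → Weight: Supplier=G85: rows 1, 4, 9, 10 → Weight takes values {826, 838, 830} — violation; Supplier=G91: rows 2, 8 → Weight takes values {826, 838} — violation; Supplier=G22: rows 6, 12 → Weight takes values {826, 830} — violation — fails.
(ii) Weight → Color: every LHS value maps to a single RHS value — holds.
(iii) Supplier → PartNo: every LHS value maps to a single RHS value — holds.
2 of the 3 dependencies hold.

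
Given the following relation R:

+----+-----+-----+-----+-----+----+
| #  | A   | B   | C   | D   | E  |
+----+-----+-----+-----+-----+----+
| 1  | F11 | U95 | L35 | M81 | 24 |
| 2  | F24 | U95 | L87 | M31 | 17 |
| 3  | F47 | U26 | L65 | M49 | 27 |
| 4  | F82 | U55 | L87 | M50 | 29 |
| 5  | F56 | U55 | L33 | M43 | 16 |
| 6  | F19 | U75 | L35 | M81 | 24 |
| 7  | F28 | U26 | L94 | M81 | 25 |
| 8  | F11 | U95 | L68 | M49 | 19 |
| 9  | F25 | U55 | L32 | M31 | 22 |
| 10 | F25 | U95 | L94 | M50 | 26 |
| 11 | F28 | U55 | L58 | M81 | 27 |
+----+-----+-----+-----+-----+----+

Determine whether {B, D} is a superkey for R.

Yes

All 11 rows have distinct {B, D} values, so {B, D} → (all attributes) holds and {B, D} is a superkey.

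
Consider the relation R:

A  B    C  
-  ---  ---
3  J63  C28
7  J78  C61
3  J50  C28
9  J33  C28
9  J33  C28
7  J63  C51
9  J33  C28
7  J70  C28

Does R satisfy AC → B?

No

(A=3, C=C28): 2 rows → B takes values {J63, J50} — violation
(A=7, C=C61): 1 row → B = J78 ✓
(A=9, C=C28): 3 rows → B = J33, J33, J33 ✓
(A=7, C=C51): 1 row → B = J63 ✓
(A=7, C=C28): 1 row → B = J70 ✓
Two rows agree on AC but differ on B, so AC → B does not hold.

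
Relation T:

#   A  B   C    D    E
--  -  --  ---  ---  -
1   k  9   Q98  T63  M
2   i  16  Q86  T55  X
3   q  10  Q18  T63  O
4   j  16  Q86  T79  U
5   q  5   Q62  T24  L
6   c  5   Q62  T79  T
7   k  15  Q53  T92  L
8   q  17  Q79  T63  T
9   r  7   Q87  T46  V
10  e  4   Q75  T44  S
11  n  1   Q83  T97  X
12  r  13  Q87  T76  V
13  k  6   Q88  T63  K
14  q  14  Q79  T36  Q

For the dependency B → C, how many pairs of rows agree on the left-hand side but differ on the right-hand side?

0

B=16: all 2 rows agree on C — 0 pairs.
B=5: all 2 rows agree on C — 0 pairs.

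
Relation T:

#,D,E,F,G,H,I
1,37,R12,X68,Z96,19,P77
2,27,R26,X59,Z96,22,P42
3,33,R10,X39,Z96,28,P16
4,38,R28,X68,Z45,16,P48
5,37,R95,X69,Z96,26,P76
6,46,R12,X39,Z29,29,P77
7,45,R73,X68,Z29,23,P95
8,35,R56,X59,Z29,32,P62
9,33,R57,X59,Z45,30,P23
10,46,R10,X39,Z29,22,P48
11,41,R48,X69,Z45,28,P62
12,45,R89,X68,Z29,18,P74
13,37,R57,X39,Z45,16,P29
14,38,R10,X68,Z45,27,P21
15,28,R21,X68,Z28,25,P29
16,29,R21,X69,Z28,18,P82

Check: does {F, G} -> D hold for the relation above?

(F=X68, G=Z96): row 1 → D = 37 ✓
(F=X59, G=Z96): row 2 → D = 27 ✓
(F=X39, G=Z96): row 3 → D = 33 ✓
(F=X68, G=Z45): rows 4, 14 → D = 38, 38 ✓
(F=X69, G=Z96): row 5 → D = 37 ✓
(F=X39, G=Z29): rows 6, 10 → D = 46, 46 ✓
(F=X68, G=Z29): rows 7, 12 → D = 45, 45 ✓
(F=X59, G=Z29): row 8 → D = 35 ✓
(F=X59, G=Z45): row 9 → D = 33 ✓
(F=X69, G=Z45): row 11 → D = 41 ✓
(F=X39, G=Z45): row 13 → D = 37 ✓
(F=X68, G=Z28): row 15 → D = 28 ✓
(F=X69, G=Z28): row 16 → D = 29 ✓
Every {F, G} value is associated with a single D value, so {F, G} -> D holds.

Yes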